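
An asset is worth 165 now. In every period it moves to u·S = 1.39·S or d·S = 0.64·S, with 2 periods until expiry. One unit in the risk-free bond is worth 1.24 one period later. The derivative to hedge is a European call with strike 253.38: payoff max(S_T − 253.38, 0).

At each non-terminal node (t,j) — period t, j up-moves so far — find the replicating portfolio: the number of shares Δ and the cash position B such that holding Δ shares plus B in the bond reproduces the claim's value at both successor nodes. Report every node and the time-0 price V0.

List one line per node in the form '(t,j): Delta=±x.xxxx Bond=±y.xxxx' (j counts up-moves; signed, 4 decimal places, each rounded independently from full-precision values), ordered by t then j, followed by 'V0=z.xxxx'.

Since d<R<u, set p* = (R−d)/(u−d) = 0.8000; price each node as the discounted p*-expectation of its children.
Payoff layer (t=2): V(2,0)=0.0000, V(2,1)=0.0000, V(2,2)=65.4165
  t=1,j=0: stock 105.6000 → up 146.7840 (V=0.0000), down 67.5840 (V=0.0000). Price 0.0000; hedge Δ=0.0000, bond B=0.0000.
  t=1,j=1: stock 229.3500 → up 318.7965 (V=65.4165), down 146.7840 (V=0.0000). Price 42.2042; hedge Δ=0.3803, bond B=-45.0178.
  t=0,j=0: stock 165.0000 → up 229.3500 (V=42.2042), down 105.6000 (V=0.0000). Price 27.2285; hedge Δ=0.3410, bond B=-29.0437.
Root portfolio cost Δ·165+B reproduces V0=27.2285.

(0,0): Delta=0.3410 Bond=-29.0437
(1,0): Delta=0.0000 Bond=0.0000
(1,1): Delta=0.3803 Bond=-45.0178
V0=27.2285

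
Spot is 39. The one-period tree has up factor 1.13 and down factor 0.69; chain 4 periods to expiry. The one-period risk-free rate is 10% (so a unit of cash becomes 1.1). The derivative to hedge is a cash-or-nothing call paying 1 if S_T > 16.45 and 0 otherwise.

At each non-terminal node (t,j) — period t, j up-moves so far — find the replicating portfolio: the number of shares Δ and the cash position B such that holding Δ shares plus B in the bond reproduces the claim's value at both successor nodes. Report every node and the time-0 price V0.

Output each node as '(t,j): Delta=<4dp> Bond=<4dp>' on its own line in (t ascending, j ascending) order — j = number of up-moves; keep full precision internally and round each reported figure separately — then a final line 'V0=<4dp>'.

The replicating-portfolio and risk-neutral prices coincide; use p* = (1.1−0.69)/(1.13−0.69) = 0.9318 for the latter.
Payoff layer (t=4): V(4,0)=0.0000, V(4,1)=0.0000, V(4,2)=1.0000, V(4,3)=1.0000, V(4,4)=1.0000
  t=3,j=0: stock 12.8119 → up 14.4774 (V=0.0000), down 8.8402 (V=0.0000). Price 0.0000; hedge Δ=0.0000, bond B=0.0000.
  t=3,j=1: stock 20.9817 → up 23.7094 (V=1.0000), down 14.4774 (V=0.0000). Price 0.8471; hedge Δ=0.1083, bond B=-1.4256.
  t=3,j=2: stock 34.3614 → up 38.8284 (V=1.0000), down 23.7094 (V=1.0000). Price 0.9091; hedge Δ=0.0000, bond B=0.9091.
  t=3,j=3: stock 56.2730 → up 63.5885 (V=1.0000), down 38.8284 (V=1.0000). Price 0.9091; hedge Δ=0.0000, bond B=0.9091.
  t=2,j=0: stock 18.5679 → up 20.9817 (V=0.8471), down 12.8119 (V=0.0000). Price 0.7176; hedge Δ=0.1037, bond B=-1.2077.
  t=2,j=1: stock 30.4083 → up 34.3614 (V=0.9091), down 20.9817 (V=0.8471). Price 0.8226; hedge Δ=0.0046, bond B=0.6817.
  t=2,j=2: stock 49.7991 → up 56.2730 (V=0.9091), down 34.3614 (V=0.9091). Price 0.8264; hedge Δ=0.0000, bond B=0.8264.
  t=1,j=0: stock 26.9100 → up 30.4083 (V=0.8226), down 18.5679 (V=0.7176). Price 0.7413; hedge Δ=0.0089, bond B=0.5026.
  t=1,j=1: stock 44.0700 → up 49.7991 (V=0.8264), down 30.4083 (V=0.8226). Price 0.7511; hedge Δ=0.0002, bond B=0.7423.
  t=0,j=0: stock 39.0000 → up 44.0700 (V=0.7511), down 26.9100 (V=0.7413). Price 0.6822; hedge Δ=0.0006, bond B=0.6600.
Self-financing check: at every node Δ·S+B equals the discounted successor values.

(0,0): Delta=0.0006 Bond=0.6600
(1,0): Delta=0.0089 Bond=0.5026
(1,1): Delta=0.0002 Bond=0.7423
(2,0): Delta=0.1037 Bond=-1.2077
(2,1): Delta=0.0046 Bond=0.6817
(2,2): Delta=0.0000 Bond=0.8264
(3,0): Delta=0.0000 Bond=0.0000
(3,1): Delta=0.1083 Bond=-1.4256
(3,2): Delta=0.0000 Bond=0.9091
(3,3): Delta=0.0000 Bond=0.9091
V0=0.6822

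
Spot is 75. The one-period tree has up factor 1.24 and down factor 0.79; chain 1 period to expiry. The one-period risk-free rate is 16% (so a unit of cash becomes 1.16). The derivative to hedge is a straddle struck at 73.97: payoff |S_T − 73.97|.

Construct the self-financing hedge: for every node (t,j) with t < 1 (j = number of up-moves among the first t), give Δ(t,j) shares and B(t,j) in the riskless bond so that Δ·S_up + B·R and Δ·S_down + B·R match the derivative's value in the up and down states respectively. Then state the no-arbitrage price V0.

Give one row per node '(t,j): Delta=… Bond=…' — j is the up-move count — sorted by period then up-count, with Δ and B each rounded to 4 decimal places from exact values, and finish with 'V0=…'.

(0,0): Delta=0.1277 Bond=6.1669
V0=15.7446

Under the risk-neutral measure, an up-move has probability p* = (R−d)/(u−d) = 0.8222 and values discount at R = 1.16.
At expiry t=1: V(1,0)=14.7200, V(1,1)=19.0300
  t=0,j=0: stock 75.0000 → up 93.0000 (V=19.0300), down 59.2500 (V=14.7200). Price 15.7446; hedge Δ=0.1277, bond B=6.1669.
The time-0 hedge costs 15.7446, which is the no-arbitrage price.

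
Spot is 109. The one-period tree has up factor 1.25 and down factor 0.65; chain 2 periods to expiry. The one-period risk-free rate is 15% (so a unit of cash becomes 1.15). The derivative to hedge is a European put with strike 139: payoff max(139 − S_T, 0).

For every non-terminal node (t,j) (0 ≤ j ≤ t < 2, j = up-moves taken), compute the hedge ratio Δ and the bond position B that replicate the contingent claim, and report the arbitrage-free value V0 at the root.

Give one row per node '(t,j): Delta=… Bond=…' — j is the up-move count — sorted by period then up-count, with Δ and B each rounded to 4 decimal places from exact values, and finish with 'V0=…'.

(0,0): Delta=-0.6531 Bond=83.7291
(1,0): Delta=-1.0000 Bond=120.8696
(1,1): Delta=-0.6170 Bond=91.3723
V0=12.5462

The replicating-portfolio and risk-neutral prices coincide; use p* = (1.15−0.65)/(1.25−0.65) = 0.8333 for the latter.
Terminal payoffs: V(2,0)=92.9475, V(2,1)=50.4375, V(2,2)=0.0000
  t=1,j=0: stock 70.8500 → up 88.5625 (V=50.4375), down 46.0525 (V=92.9475). Price 50.0196; hedge Δ=-1.0000, bond B=120.8696.
  t=1,j=1: stock 136.2500 → up 170.3125 (V=0.0000), down 88.5625 (V=50.4375). Price 7.3098; hedge Δ=-0.6170, bond B=91.3723.
  t=0,j=0: stock 109.0000 → up 136.2500 (V=7.3098), down 70.8500 (V=50.0196). Price 12.5462; hedge Δ=-0.6531, bond B=83.7291.
Self-financing check: at every node Δ·S+B equals the discounted successor values.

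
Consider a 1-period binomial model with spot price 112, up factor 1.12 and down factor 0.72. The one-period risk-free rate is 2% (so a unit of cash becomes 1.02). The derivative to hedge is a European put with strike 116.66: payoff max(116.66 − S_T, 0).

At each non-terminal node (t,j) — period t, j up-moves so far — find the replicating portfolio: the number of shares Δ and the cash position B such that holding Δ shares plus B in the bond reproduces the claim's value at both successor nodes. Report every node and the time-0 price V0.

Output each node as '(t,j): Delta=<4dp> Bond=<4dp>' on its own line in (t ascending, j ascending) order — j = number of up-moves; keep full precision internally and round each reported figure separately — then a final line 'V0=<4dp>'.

(0,0): Delta=-0.8040 Bond=98.8784
V0=8.8284

Since d<R<u, set p* = (R−d)/(u−d) = 0.7500; price each node as the discounted p*-expectation of its children.
Payoff layer (t=1): V(1,0)=36.0200, V(1,1)=0.0000
Node (0,0) S=112.0000: V=(p*·0.0000+(1−p*)·36.0200)/1.02=8.8284; Δ=(0.0000−36.0200)/(125.4400−80.6400)=-0.8040; B=V−Δ·S=98.8784
The time-0 hedge costs 8.8284, which is the no-arbitrage price.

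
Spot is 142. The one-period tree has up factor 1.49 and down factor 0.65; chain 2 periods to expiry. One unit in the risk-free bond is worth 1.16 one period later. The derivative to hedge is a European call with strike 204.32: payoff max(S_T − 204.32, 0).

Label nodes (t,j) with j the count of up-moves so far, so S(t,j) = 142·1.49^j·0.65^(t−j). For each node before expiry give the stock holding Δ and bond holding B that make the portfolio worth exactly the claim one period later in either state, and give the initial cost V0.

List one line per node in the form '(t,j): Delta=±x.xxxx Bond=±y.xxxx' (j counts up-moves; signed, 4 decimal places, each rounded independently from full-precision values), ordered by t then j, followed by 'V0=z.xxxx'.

Since d<R<u, set p* = (R−d)/(u−d) = 0.6071; price each node as the discounted p*-expectation of its children.
Payoff layer (t=2): V(2,0)=0.0000, V(2,1)=0.0000, V(2,2)=110.9342
Node (1,0) S=92.3000: V=(p*·0.0000+(1−p*)·0.0000)/1.16=0.0000; Δ=(0.0000−0.0000)/(137.5270−59.9950)=0.0000; B=V−Δ·S=0.0000
Node (1,1) S=211.5800: V=(p*·110.9342+(1−p*)·0.0000)/1.16=58.0629; Δ=(110.9342−0.0000)/(315.2542−137.5270)=0.6242; B=V−Δ·S=-74.0017
Node (0,0) S=142.0000: V=(p*·58.0629+(1−p*)·0.0000)/1.16=30.3900; Δ=(58.0629−0.0000)/(211.5800−92.3000)=0.4868; B=V−Δ·S=-38.7324
Check: Δ(0,0)·S0 + B(0,0) = 30.3900 = V0.

(0,0): Delta=0.4868 Bond=-38.7324
(1,0): Delta=0.0000 Bond=0.0000
(1,1): Delta=0.6242 Bond=-74.0017
V0=30.3900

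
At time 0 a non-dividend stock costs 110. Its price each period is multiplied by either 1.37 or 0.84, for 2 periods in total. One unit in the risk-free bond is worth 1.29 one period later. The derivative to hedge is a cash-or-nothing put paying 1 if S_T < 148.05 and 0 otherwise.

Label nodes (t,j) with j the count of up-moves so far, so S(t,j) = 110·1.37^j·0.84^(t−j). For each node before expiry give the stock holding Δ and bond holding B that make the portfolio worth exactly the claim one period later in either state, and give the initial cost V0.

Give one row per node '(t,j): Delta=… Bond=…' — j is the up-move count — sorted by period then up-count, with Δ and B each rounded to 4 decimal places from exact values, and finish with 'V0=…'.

(0,0): Delta=-0.0113 Bond=1.4096
(1,0): Delta=0.0000 Bond=0.7752
(1,1): Delta=-0.0125 Bond=2.0038
V0=0.1677

Since d<R<u, set p* = (R−d)/(u−d) = 0.8491; price each node as the discounted p*-expectation of its children.
Terminal payoffs: V(2,0)=1.0000, V(2,1)=1.0000, V(2,2)=0.0000
Node (1,0) S=92.4000: V=(p*·1.0000+(1−p*)·1.0000)/1.29=0.7752; Δ=(1.0000−1.0000)/(126.5880−77.6160)=0.0000; B=V−Δ·S=0.7752
Node (1,1) S=150.7000: V=(p*·0.0000+(1−p*)·1.0000)/1.29=0.1170; Δ=(0.0000−1.0000)/(206.4590−126.5880)=-0.0125; B=V−Δ·S=2.0038
Node (0,0) S=110.0000: V=(p*·0.1170+(1−p*)·0.7752)/1.29=0.1677; Δ=(0.1170−0.7752)/(150.7000−92.4000)=-0.0113; B=V−Δ·S=1.4096
Each (Δ,B) replicates both successor values, so the strategy is self-financing and V0 is arbitrage-free.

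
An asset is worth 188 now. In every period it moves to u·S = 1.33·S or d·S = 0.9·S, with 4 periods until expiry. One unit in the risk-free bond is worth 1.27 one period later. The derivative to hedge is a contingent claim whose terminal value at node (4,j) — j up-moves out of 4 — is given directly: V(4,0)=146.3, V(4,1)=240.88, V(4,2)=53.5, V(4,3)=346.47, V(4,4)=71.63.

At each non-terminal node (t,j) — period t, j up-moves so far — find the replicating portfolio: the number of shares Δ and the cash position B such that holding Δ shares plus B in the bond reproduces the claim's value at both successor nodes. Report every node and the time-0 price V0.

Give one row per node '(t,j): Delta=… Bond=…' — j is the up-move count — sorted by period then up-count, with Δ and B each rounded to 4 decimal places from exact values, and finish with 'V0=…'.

(0,0): Delta=-0.5644 Bond=171.2218
(1,0): Delta=1.4807 Bond=-128.5812
(1,1): Delta=-0.7888 Bond=273.5651
(2,0): Delta=-1.7801 Bond=333.2675
(2,1): Delta=1.8386 Bond=-243.8222
(2,2): Delta=-1.0771 Bond=443.3060
(3,0): Delta=1.6049 Bond=-40.6757
(3,1): Delta=-2.1516 Bond=498.4809
(3,2): Delta=2.2764 Bond=-440.7032
(3,3): Delta=-1.4451 Bond=725.7610
V0=65.1182

Since d<R<u, set p* = (R−d)/(u−d) = 0.8605; price each node as the discounted p*-expectation of its children.
At expiry t=4: V(4,0)=146.3000, V(4,1)=240.8800, V(4,2)=53.5000, V(4,3)=346.4700, V(4,4)=71.6300
  t=3,j=0: stock 137.0520 → up 182.2792 (V=240.8800), down 123.3468 (V=146.3000). Price 179.2778; hedge Δ=1.6049, bond B=-40.6757.
  t=3,j=1: stock 202.5324 → up 269.3681 (V=53.5000), down 182.2792 (V=240.8800). Price 62.7134; hedge Δ=-2.1516, bond B=498.4809.
  t=3,j=2: stock 299.2979 → up 398.0662 (V=346.4700), down 269.3681 (V=53.5000). Price 240.6224; hedge Δ=2.2764, bond B=-440.7032.
  t=3,j=3: stock 442.2958 → up 588.2534 (V=71.6300), down 398.0662 (V=346.4700). Price 86.5982; hedge Δ=-1.4451, bond B=725.7610.
  t=2,j=0: stock 152.2800 → up 202.5324 (V=62.7134), down 137.0520 (V=179.2778). Price 62.1876; hedge Δ=-1.7801, bond B=333.2675.
  t=2,j=1: stock 225.0360 → up 299.2979 (V=240.6224), down 202.5324 (V=62.7134). Price 169.9196; hedge Δ=1.8386, bond B=-243.8222.
  t=2,j=2: stock 332.5532 → up 442.2958 (V=86.5982), down 299.2979 (V=240.6224). Price 85.1102; hedge Δ=-1.0771, bond B=443.3060.
  t=1,j=0: stock 169.2000 → up 225.0360 (V=169.9196), down 152.2800 (V=62.1876). Price 121.9585; hedge Δ=1.4807, bond B=-128.5812.
  t=1,j=1: stock 250.0400 → up 332.5532 (V=85.1102), down 225.0360 (V=169.9196). Price 76.3339; hedge Δ=-0.7888, bond B=273.5651.
  t=0,j=0: stock 188.0000 → up 250.0400 (V=76.3339), down 169.2000 (V=121.9585). Price 65.1182; hedge Δ=-0.5644, bond B=171.2218.
Each (Δ,B) replicates both successor values, so the strategy is self-financing and V0 is arbitrage-free.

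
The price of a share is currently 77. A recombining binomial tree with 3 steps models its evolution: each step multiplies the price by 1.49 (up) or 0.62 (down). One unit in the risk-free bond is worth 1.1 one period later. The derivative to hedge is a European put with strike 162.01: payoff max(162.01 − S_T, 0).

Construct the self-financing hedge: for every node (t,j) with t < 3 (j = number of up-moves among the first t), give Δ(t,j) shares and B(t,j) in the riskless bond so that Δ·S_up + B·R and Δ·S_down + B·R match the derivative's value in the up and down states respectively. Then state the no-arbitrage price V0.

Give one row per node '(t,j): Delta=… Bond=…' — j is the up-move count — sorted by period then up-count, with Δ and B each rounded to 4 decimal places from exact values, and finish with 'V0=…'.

(0,0): Delta=-0.6519 Bond=106.6118
(1,0): Delta=-1.0000 Bond=133.8926
(1,1): Delta=-0.5342 Bond=103.7695
(2,0): Delta=-1.0000 Bond=147.2818
(2,1): Delta=-1.0000 Bond=147.2818
(2,2): Delta=-0.3767 Bond=87.2240
V0=56.4176

Since d<R<u, set p* = (R−d)/(u−d) = 0.5517; price each node as the discounted p*-expectation of its children.
Terminal payoffs: V(3,0)=143.6587, V(3,1)=117.9078, V(3,2)=56.0224, V(3,3)=0.0000
Node (2,0) S=29.5988: V=(p*·117.9078+(1−p*)·143.6587)/1.1=117.6830; Δ=(117.9078−143.6587)/(44.1022−18.3513)=-1.0000; B=V−Δ·S=147.2818
Node (2,1) S=71.1326: V=(p*·56.0224+(1−p*)·117.9078)/1.1=76.1492; Δ=(56.0224−117.9078)/(105.9876−44.1022)=-1.0000; B=V−Δ·S=147.2818
Node (2,2) S=170.9477: V=(p*·0.0000+(1−p*)·56.0224)/1.1=22.8305; Δ=(0.0000−56.0224)/(254.7121−105.9876)=-0.3767; B=V−Δ·S=87.2240
Node (1,0) S=47.7400: V=(p*·76.1492+(1−p*)·117.6830)/1.1=86.1526; Δ=(76.1492−117.6830)/(71.1326−29.5988)=-1.0000; B=V−Δ·S=133.8926
Node (1,1) S=114.7300: V=(p*·22.8305+(1−p*)·76.1492)/1.1=42.4836; Δ=(22.8305−76.1492)/(170.9477−71.1326)=-0.5342; B=V−Δ·S=103.7695
Node (0,0) S=77.0000: V=(p*·42.4836+(1−p*)·86.1526)/1.1=56.4176; Δ=(42.4836−86.1526)/(114.7300−47.7400)=-0.6519; B=V−Δ·S=106.6118
Each (Δ,B) replicates both successor values, so the strategy is self-financing and V0 is arbitrage-free.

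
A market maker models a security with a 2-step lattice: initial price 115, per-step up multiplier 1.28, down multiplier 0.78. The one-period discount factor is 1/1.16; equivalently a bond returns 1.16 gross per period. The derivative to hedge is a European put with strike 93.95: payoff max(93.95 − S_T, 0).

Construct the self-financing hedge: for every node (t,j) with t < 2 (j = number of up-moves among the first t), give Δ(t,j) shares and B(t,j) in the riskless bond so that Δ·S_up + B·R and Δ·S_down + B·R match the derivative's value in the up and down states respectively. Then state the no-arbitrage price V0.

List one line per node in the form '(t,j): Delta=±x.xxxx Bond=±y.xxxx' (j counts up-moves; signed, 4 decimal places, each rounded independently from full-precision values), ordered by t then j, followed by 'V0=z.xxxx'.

Since d<R<u, set p* = (R−d)/(u−d) = 0.7600; price each node as the discounted p*-expectation of its children.
Payoff layer (t=2): V(2,0)=23.9840, V(2,1)=0.0000, V(2,2)=0.0000
Node (1,0) S=89.7000: V=(p*·0.0000+(1−p*)·23.9840)/1.16=4.9622; Δ=(0.0000−23.9840)/(114.8160−69.9660)=-0.5348; B=V−Δ·S=52.9302
Node (1,1) S=147.2000: V=(p*·0.0000+(1−p*)·0.0000)/1.16=0.0000; Δ=(0.0000−0.0000)/(188.4160−114.8160)=0.0000; B=V−Δ·S=0.0000
Node (0,0) S=115.0000: V=(p*·0.0000+(1−p*)·4.9622)/1.16=1.0267; Δ=(0.0000−4.9622)/(147.2000−89.7000)=-0.0863; B=V−Δ·S=10.9511
Self-financing check: at every node Δ·S+B equals the discounted successor values.

(0,0): Delta=-0.0863 Bond=10.9511
(1,0): Delta=-0.5348 Bond=52.9302
(1,1): Delta=0.0000 Bond=0.0000
V0=1.0267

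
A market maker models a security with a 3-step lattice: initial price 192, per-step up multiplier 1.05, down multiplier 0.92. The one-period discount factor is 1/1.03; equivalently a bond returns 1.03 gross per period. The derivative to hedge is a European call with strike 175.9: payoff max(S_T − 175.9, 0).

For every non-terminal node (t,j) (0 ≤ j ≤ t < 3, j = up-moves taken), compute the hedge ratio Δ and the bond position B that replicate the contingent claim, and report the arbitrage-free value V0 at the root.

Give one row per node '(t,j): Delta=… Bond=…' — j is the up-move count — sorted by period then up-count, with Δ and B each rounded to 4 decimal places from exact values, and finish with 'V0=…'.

Risk-neutral probability p* = (R−d)/(u−d) = (1.03−0.92)/(1.05−0.92) = 0.8462.
Terminal values V(3,·): V(3,0)=0.0000, V(3,1)=0.0000, V(3,2)=18.8456, V(3,3)=46.3640
(2,0): S=162.5088. Δ = (V_up−V_dn)/(S_up−S_dn) = (0.0000−0.0000)/(170.6342−149.5081) = 0.0000. V = [p*·0.0000 + (1−p*)·0.0000]/1.03 = 0.0000. B = V − Δ·S = 0.0000.
(2,1): S=185.4720. Δ = (V_up−V_dn)/(S_up−S_dn) = (18.8456−0.0000)/(194.7456−170.6342) = 0.7816. V = [p*·18.8456 + (1−p*)·0.0000]/1.03 = 15.4818. B = V − Δ·S = -129.4843.
(2,2): S=211.6800. Δ = (V_up−V_dn)/(S_up−S_dn) = (46.3640−18.8456)/(222.2640−194.7456) = 1.0000. V = [p*·46.3640 + (1−p*)·18.8456]/1.03 = 40.9033. B = V − Δ·S = -170.7767.
(1,0): S=176.6400. Δ = (V_up−V_dn)/(S_up−S_dn) = (15.4818−0.0000)/(185.4720−162.5088) = 0.6742. V = [p*·15.4818 + (1−p*)·0.0000]/1.03 = 12.7184. B = V − Δ·S = -106.3725.
(1,1): S=201.6000. Δ = (V_up−V_dn)/(S_up−S_dn) = (40.9033−15.4818)/(211.6800−185.4720) = 0.9700. V = [p*·40.9033 + (1−p*)·15.4818]/1.03 = 35.9149. B = V − Δ·S = -159.6350.
(0,0): S=192.0000. Δ = (V_up−V_dn)/(S_up−S_dn) = (35.9149−12.7184)/(201.6000−176.6400) = 0.9293. V = [p*·35.9149 + (1−p*)·12.7184]/1.03 = 31.4041. B = V − Δ·S = -147.0299.
The time-0 hedge costs 31.4041, which is the no-arbitrage price.

(0,0): Delta=0.9293 Bond=-147.0299
(1,0): Delta=0.6742 Bond=-106.3725
(1,1): Delta=0.9700 Bond=-159.6350
(2,0): Delta=0.0000 Bond=0.0000
(2,1): Delta=0.7816 Bond=-129.4843
(2,2): Delta=1.0000 Bond=-170.7767
V0=31.4041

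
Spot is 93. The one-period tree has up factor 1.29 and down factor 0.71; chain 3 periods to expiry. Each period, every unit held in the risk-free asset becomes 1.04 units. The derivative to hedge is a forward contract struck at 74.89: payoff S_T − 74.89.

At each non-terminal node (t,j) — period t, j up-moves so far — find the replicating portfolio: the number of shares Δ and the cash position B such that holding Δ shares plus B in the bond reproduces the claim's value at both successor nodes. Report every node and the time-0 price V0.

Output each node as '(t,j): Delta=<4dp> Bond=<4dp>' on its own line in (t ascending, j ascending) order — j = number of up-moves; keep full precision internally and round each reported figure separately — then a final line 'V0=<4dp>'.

Since d<R<u, set p* = (R−d)/(u−d) = 0.5690; price each node as the discounted p*-expectation of its children.
Terminal payoffs: V(3,0)=-41.6043, V(3,1)=-14.4131, V(3,2)=34.9905, V(3,3)=124.7521
  t=2,j=0: stock 46.8813 → up 60.4769 (V=-14.4131), down 33.2857 (V=-41.6043). Price -25.1283; hedge Δ=1.0000, bond B=-72.0096.
  t=2,j=1: stock 85.1787 → up 109.8805 (V=34.9905), down 60.4769 (V=-14.4131). Price 13.1691; hedge Δ=1.0000, bond B=-72.0096.
  t=2,j=2: stock 154.7613 → up 199.6421 (V=124.7521), down 109.8805 (V=34.9905). Price 82.7517; hedge Δ=1.0000, bond B=-72.0096.
  t=1,j=0: stock 66.0300 → up 85.1787 (V=13.1691), down 46.8813 (V=-25.1283). Price -3.2100; hedge Δ=1.0000, bond B=-69.2400.
  t=1,j=1: stock 119.9700 → up 154.7613 (V=82.7517), down 85.1787 (V=13.1691). Price 50.7300; hedge Δ=1.0000, bond B=-69.2400.
  t=0,j=0: stock 93.0000 → up 119.9700 (V=50.7300), down 66.0300 (V=-3.2100). Price 26.4231; hedge Δ=1.0000, bond B=-66.5769.
Root portfolio cost Δ·93+B reproduces V0=26.4231.

(0,0): Delta=1.0000 Bond=-66.5769
(1,0): Delta=1.0000 Bond=-69.2400
(1,1): Delta=1.0000 Bond=-69.2400
(2,0): Delta=1.0000 Bond=-72.0096
(2,1): Delta=1.0000 Bond=-72.0096
(2,2): Delta=1.0000 Bond=-72.0096
V0=26.4231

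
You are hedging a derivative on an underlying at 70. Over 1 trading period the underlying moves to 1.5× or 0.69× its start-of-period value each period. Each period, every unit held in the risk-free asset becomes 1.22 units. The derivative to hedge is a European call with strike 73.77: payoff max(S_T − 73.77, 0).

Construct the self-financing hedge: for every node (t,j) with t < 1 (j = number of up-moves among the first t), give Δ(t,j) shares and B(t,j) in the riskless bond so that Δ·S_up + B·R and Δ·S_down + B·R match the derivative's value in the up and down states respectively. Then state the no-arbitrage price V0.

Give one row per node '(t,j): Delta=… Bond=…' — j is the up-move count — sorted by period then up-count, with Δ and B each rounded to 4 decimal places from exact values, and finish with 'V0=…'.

Risk-neutral probability p* = (R−d)/(u−d) = (1.22−0.69)/(1.5−0.69) = 0.6543.
Terminal values V(1,·): V(1,0)=0.0000, V(1,1)=31.2300
Node (0,0) S=70.0000: V=(p*·31.2300+(1−p*)·0.0000)/1.22=16.7495; Δ=(31.2300−0.0000)/(105.0000−48.3000)=0.5508; B=V−Δ·S=-21.8060
Self-financing check: at every node Δ·S+B equals the discounted successor values.

(0,0): Delta=0.5508 Bond=-21.8060
V0=16.7495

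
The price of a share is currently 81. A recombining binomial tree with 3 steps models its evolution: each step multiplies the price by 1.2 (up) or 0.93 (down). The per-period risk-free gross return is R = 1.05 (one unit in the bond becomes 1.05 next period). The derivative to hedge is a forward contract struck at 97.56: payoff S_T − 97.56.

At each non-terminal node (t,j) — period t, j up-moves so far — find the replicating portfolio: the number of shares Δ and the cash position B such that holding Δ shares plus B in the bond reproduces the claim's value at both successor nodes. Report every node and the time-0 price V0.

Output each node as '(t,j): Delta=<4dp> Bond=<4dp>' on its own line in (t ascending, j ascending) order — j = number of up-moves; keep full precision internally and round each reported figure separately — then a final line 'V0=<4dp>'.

No-arbitrage ⇒ martingale measure with p* = (R−d)/(u−d) = 0.4444.
Payoff layer (t=3): V(3,0)=-32.4071, V(3,1)=-13.4917, V(3,2)=10.9152, V(3,3)=42.4080
  t=2,j=0: stock 70.0569 → up 84.0683 (V=-13.4917), down 65.1529 (V=-32.4071). Price -22.8574; hedge Δ=1.0000, bond B=-92.9143.
  t=2,j=1: stock 90.3960 → up 108.4752 (V=10.9152), down 84.0683 (V=-13.4917). Price -2.5183; hedge Δ=1.0000, bond B=-92.9143.
  t=2,j=2: stock 116.6400 → up 139.9680 (V=42.4080), down 108.4752 (V=10.9152). Price 23.7257; hedge Δ=1.0000, bond B=-92.9143.
  t=1,j=0: stock 75.3300 → up 90.3960 (V=-2.5183), down 70.0569 (V=-22.8574). Price -13.1598; hedge Δ=1.0000, bond B=-88.4898.
  t=1,j=1: stock 97.2000 → up 116.6400 (V=23.7257), down 90.3960 (V=-2.5183). Price 8.7102; hedge Δ=1.0000, bond B=-88.4898.
  t=0,j=0: stock 81.0000 → up 97.2000 (V=8.7102), down 75.3300 (V=-13.1598). Price -3.2760; hedge Δ=1.0000, bond B=-84.2760.
Check: Δ(0,0)·S0 + B(0,0) = -3.2760 = V0.

(0,0): Delta=1.0000 Bond=-84.2760
(1,0): Delta=1.0000 Bond=-88.4898
(1,1): Delta=1.0000 Bond=-88.4898
(2,0): Delta=1.0000 Bond=-92.9143
(2,1): Delta=1.0000 Bond=-92.9143
(2,2): Delta=1.0000 Bond=-92.9143
V0=-3.2760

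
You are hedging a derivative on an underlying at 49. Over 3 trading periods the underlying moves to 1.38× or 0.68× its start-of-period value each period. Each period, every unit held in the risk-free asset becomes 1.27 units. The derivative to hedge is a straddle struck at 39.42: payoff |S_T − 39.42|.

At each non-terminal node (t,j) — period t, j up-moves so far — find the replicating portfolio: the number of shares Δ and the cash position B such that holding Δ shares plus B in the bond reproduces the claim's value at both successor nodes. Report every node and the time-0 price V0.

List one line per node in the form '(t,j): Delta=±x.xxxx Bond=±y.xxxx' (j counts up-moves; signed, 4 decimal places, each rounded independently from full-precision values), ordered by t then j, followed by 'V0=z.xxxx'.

(0,0): Delta=0.9078 Bond=-14.1371
(1,0): Delta=0.3678 Bond=0.0385
(1,1): Delta=0.9574 Bond=-21.3087
(2,0): Delta=-1.0000 Bond=31.0394
(2,1): Delta=0.4934 Bond=-5.7290
(2,2): Delta=1.0000 Bond=-31.0394
V0=30.3436

Under the risk-neutral measure, an up-move has probability p* = (R−d)/(u−d) = 0.8429 and values discount at R = 1.27.
Payoff layer (t=3): V(3,0)=24.0128, V(3,1)=8.1525, V(3,2)=24.0346, V(3,3)=89.3555
  t=2,j=0: stock 22.6576 → up 31.2675 (V=8.1525), down 15.4072 (V=24.0128). Price 8.3818; hedge Δ=-1.0000, bond B=31.0394.
  t=2,j=1: stock 45.9816 → up 63.4546 (V=24.0346), down 31.2675 (V=8.1525). Price 16.9597; hedge Δ=0.4934, bond B=-5.7290.
  t=2,j=2: stock 93.3156 → up 128.7755 (V=89.3555), down 63.4546 (V=24.0346). Price 62.2762; hedge Δ=1.0000, bond B=-31.0394.
  t=1,j=0: stock 33.3200 → up 45.9816 (V=16.9597), down 22.6576 (V=8.3818). Price 12.2927; hedge Δ=0.3678, bond B=0.0385.
  t=1,j=1: stock 67.6200 → up 93.3156 (V=62.2762), down 45.9816 (V=16.9597). Price 43.4292; hedge Δ=0.9574, bond B=-21.3087.
  t=0,j=0: stock 49.0000 → up 67.6200 (V=43.4292), down 33.3200 (V=12.2927). Price 30.3436; hedge Δ=0.9078, bond B=-14.1371.
Self-financing check: at every node Δ·S+B equals the discounted successor values.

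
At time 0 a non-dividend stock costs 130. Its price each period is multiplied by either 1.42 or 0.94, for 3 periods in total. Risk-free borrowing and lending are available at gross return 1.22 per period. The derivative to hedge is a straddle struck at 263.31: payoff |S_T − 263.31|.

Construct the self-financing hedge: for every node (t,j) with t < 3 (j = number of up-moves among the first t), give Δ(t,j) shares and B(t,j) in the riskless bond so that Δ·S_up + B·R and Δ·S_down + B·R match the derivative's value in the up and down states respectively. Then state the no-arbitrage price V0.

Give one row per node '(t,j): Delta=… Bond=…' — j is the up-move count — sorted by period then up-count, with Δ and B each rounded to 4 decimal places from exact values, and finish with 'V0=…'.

(0,0): Delta=-0.2019 Bond=65.0659
(1,0): Delta=-1.0000 Bond=176.9081
(1,1): Delta=0.1755 Bond=9.7178
(2,0): Delta=-1.0000 Bond=215.8279
(2,1): Delta=-1.0000 Bond=215.8279
(2,2): Delta=0.7313 Bond=-133.8388
V0=38.8188

The replicating-portfolio and risk-neutral prices coincide; use p* = (1.22−0.94)/(1.42−0.94) = 0.5833 for the latter.
Payoff layer (t=3): V(3,0)=155.3341, V(3,1)=100.1974, V(3,2)=16.9059, V(3,3)=108.9174
(2,0): S=114.8680. Δ = (V_up−V_dn)/(S_up−S_dn) = (100.1974−155.3341)/(163.1126−107.9759) = -1.0000. V = [p*·100.1974 + (1−p*)·155.3341]/1.22 = 100.9599. B = V − Δ·S = 215.8279.
(2,1): S=173.5240. Δ = (V_up−V_dn)/(S_up−S_dn) = (16.9059−100.1974)/(246.4041−163.1126) = -1.0000. V = [p*·16.9059 + (1−p*)·100.1974]/1.22 = 42.3039. B = V − Δ·S = 215.8279.
(2,2): S=262.1320. Δ = (V_up−V_dn)/(S_up−S_dn) = (108.9174−16.9059)/(372.2274−246.4041) = 0.7313. V = [p*·108.9174 + (1−p*)·16.9059]/1.22 = 57.8519. B = V − Δ·S = -133.8388.
(1,0): S=122.2000. Δ = (V_up−V_dn)/(S_up−S_dn) = (42.3039−100.9599)/(173.5240−114.8680) = -1.0000. V = [p*·42.3039 + (1−p*)·100.9599]/1.22 = 54.7081. B = V − Δ·S = 176.9081.
(1,1): S=184.6000. Δ = (V_up−V_dn)/(S_up−S_dn) = (57.8519−42.3039)/(262.1320−173.5240) = 0.1755. V = [p*·57.8519 + (1−p*)·42.3039]/1.22 = 42.1095. B = V − Δ·S = 9.7178.
(0,0): S=130.0000. Δ = (V_up−V_dn)/(S_up−S_dn) = (42.1095−54.7081)/(184.6000−122.2000) = -0.2019. V = [p*·42.1095 + (1−p*)·54.7081]/1.22 = 38.8188. B = V − Δ·S = 65.0659.
Self-financing check: at every node Δ·S+B equals the discounted successor values.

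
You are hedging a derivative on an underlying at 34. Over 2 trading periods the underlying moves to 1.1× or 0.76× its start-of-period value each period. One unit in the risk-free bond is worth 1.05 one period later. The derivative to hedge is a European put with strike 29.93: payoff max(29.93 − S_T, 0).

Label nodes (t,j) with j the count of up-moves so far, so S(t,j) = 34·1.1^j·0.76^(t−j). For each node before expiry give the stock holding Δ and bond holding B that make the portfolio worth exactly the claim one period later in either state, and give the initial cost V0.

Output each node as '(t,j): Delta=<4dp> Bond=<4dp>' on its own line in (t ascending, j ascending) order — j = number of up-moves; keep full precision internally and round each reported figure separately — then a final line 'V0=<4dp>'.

(0,0): Delta=-0.2123 Bond=7.7617
(1,0): Delta=-1.0000 Bond=28.5048
(1,1): Delta=-0.1184 Bond=4.6403
V0=0.5446

Since d<R<u, set p* = (R−d)/(u−d) = 0.8529; price each node as the discounted p*-expectation of its children.
At expiry t=2: V(2,0)=10.2916, V(2,1)=1.5060, V(2,2)=0.0000
(1,0): S=25.8400. Δ = (V_up−V_dn)/(S_up−S_dn) = (1.5060−10.2916)/(28.4240−19.6384) = -1.0000. V = [p*·1.5060 + (1−p*)·10.2916]/1.05 = 2.6648. B = V − Δ·S = 28.5048.
(1,1): S=37.4000. Δ = (V_up−V_dn)/(S_up−S_dn) = (0.0000−1.5060)/(41.1400−28.4240) = -0.1184. V = [p*·0.0000 + (1−p*)·1.5060]/1.05 = 0.2109. B = V − Δ·S = 4.6403.
(0,0): S=34.0000. Δ = (V_up−V_dn)/(S_up−S_dn) = (0.2109−2.6648)/(37.4000−25.8400) = -0.2123. V = [p*·0.2109 + (1−p*)·2.6648]/1.05 = 0.5446. B = V − Δ·S = 7.7617.
Each (Δ,B) replicates both successor values, so the strategy is self-financing and V0 is arbitrage-free.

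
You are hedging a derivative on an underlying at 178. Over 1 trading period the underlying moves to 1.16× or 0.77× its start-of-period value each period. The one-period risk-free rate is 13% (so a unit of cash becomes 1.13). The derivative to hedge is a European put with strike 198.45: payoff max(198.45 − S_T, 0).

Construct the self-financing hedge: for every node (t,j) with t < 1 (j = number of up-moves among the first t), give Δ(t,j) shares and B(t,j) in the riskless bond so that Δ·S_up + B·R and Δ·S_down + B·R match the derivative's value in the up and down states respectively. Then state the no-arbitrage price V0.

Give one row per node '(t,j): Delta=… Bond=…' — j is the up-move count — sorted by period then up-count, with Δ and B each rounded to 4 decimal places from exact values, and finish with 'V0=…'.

Risk-neutral probability p* = (R−d)/(u−d) = (1.13−0.77)/(1.16−0.77) = 0.9231.
Terminal payoffs: V(1,0)=61.3900, V(1,1)=0.0000
Node (0,0) S=178.0000: V=(p*·0.0000+(1−p*)·61.3900)/1.13=4.1790; Δ=(0.0000−61.3900)/(206.4800−137.0600)=-0.8843; B=V−Δ·S=161.5893
Self-financing check: at every node Δ·S+B equals the discounted successor values.

(0,0): Delta=-0.8843 Bond=161.5893
V0=4.1790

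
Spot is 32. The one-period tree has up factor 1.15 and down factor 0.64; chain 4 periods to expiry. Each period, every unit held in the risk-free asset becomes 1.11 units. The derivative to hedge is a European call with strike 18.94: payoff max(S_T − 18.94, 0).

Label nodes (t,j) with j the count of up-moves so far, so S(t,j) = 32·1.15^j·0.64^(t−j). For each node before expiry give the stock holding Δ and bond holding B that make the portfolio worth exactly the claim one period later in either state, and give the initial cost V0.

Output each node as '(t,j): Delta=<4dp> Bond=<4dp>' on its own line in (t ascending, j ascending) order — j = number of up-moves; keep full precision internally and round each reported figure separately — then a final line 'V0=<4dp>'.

Under the risk-neutral measure, an up-move has probability p* = (R−d)/(u−d) = 0.9216 and values discount at R = 1.11.
Terminal values V(4,·): V(4,0)=0.0000, V(4,1)=0.0000, V(4,2)=0.0000, V(4,3)=12.2075, V(4,4)=37.0282
(3,0): S=8.3886. Δ = (V_up−V_dn)/(S_up−S_dn) = (0.0000−0.0000)/(9.6469−5.3687) = 0.0000. V = [p*·0.0000 + (1−p*)·0.0000]/1.11 = 0.0000. B = V − Δ·S = 0.0000.
(3,1): S=15.0733. Δ = (V_up−V_dn)/(S_up−S_dn) = (0.0000−0.0000)/(17.3343−9.6469) = 0.0000. V = [p*·0.0000 + (1−p*)·0.0000]/1.11 = 0.0000. B = V − Δ·S = 0.0000.
(3,2): S=27.0848. Δ = (V_up−V_dn)/(S_up−S_dn) = (12.2075−0.0000)/(31.1475−17.3343) = 0.8838. V = [p*·12.2075 + (1−p*)·0.0000]/1.11 = 10.1352. B = V − Δ·S = -13.8011.
(3,3): S=48.6680. Δ = (V_up−V_dn)/(S_up−S_dn) = (37.0282−12.2075)/(55.9682−31.1475) = 1.0000. V = [p*·37.0282 + (1−p*)·12.2075]/1.11 = 31.6049. B = V − Δ·S = -17.0631.
(2,0): S=13.1072. Δ = (V_up−V_dn)/(S_up−S_dn) = (0.0000−0.0000)/(15.0733−8.3886) = 0.0000. V = [p*·0.0000 + (1−p*)·0.0000]/1.11 = 0.0000. B = V − Δ·S = 0.0000.
(2,1): S=23.5520. Δ = (V_up−V_dn)/(S_up−S_dn) = (10.1352−0.0000)/(27.0848−15.0733) = 0.8438. V = [p*·10.1352 + (1−p*)·0.0000]/1.11 = 8.4147. B = V − Δ·S = -11.4583.
(2,2): S=42.3200. Δ = (V_up−V_dn)/(S_up−S_dn) = (31.6049−10.1352)/(48.6680−27.0848) = 0.9947. V = [p*·31.6049 + (1−p*)·10.1352]/1.11 = 26.9559. B = V − Δ·S = -15.1416.
(1,0): S=20.4800. Δ = (V_up−V_dn)/(S_up−S_dn) = (8.4147−0.0000)/(23.5520−13.1072) = 0.8056. V = [p*·8.4147 + (1−p*)·0.0000]/1.11 = 6.9862. B = V − Δ·S = -9.5131.
(1,1): S=36.8000. Δ = (V_up−V_dn)/(S_up−S_dn) = (26.9559−8.4147)/(42.3200−23.5520) = 0.9879. V = [p*·26.9559 + (1−p*)·8.4147]/1.11 = 22.9745. B = V − Δ·S = -13.3809.
(0,0): S=32.0000. Δ = (V_up−V_dn)/(S_up−S_dn) = (22.9745−6.9862)/(36.8000−20.4800) = 0.9797. V = [p*·22.9745 + (1−p*)·6.9862]/1.11 = 19.5680. B = V − Δ·S = -11.7815.
Self-financing check: at every node Δ·S+B equals the discounted successor values.

(0,0): Delta=0.9797 Bond=-11.7815
(1,0): Delta=0.8056 Bond=-9.5131
(1,1): Delta=0.9879 Bond=-13.3809
(2,0): Delta=0.0000 Bond=0.0000
(2,1): Delta=0.8438 Bond=-11.4583
(2,2): Delta=0.9947 Bond=-15.1416
(3,0): Delta=0.0000 Bond=0.0000
(3,1): Delta=0.0000 Bond=0.0000
(3,2): Delta=0.8838 Bond=-13.8011
(3,3): Delta=1.0000 Bond=-17.0631
V0=19.5680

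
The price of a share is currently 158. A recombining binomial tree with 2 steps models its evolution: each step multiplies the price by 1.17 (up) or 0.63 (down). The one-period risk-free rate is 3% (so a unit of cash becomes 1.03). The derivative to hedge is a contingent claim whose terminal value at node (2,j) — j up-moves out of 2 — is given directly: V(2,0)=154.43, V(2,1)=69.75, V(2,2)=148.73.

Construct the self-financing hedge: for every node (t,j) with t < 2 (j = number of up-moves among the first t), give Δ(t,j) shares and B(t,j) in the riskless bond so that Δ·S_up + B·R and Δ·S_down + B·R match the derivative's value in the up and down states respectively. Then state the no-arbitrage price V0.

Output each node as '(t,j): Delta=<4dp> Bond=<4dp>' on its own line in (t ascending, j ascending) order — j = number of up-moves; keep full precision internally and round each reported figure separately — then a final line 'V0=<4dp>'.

(0,0): Delta=0.4159 Bond=46.2464
(1,0): Delta=-1.5754 Bond=245.8479
(1,1): Delta=0.7912 Bond=-21.7411
V0=111.9595

Risk-neutral probability p* = (R−d)/(u−d) = (1.03−0.63)/(1.17−0.63) = 0.7407.
Payoff layer (t=2): V(2,0)=154.4300, V(2,1)=69.7500, V(2,2)=148.7300
  t=1,j=0: stock 99.5400 → up 116.4618 (V=69.7500), down 62.7102 (V=154.4300). Price 89.0331; hedge Δ=-1.5754, bond B=245.8479.
  t=1,j=1: stock 184.8600 → up 216.2862 (V=148.7300), down 116.4618 (V=69.7500). Price 124.5182; hedge Δ=0.7912, bond B=-21.7411.
  t=0,j=0: stock 158.0000 → up 184.8600 (V=124.5182), down 99.5400 (V=89.0331). Price 111.9595; hedge Δ=0.4159, bond B=46.2464.
Check: Δ(0,0)·S0 + B(0,0) = 111.9595 = V0.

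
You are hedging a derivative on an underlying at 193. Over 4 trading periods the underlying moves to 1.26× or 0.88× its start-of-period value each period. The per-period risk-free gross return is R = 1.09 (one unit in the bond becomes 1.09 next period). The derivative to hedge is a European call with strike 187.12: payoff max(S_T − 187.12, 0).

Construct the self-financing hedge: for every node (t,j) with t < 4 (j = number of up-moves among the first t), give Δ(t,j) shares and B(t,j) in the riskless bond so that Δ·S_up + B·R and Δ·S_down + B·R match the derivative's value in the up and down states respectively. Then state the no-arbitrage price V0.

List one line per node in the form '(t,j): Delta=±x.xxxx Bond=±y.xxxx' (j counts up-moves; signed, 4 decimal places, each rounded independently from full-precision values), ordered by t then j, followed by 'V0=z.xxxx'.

Risk-neutral probability p* = (R−d)/(u−d) = (1.09−0.88)/(1.26−0.88) = 0.5526.
Terminal values V(4,·): V(4,0)=0.0000, V(4,1)=0.0000, V(4,2)=50.1614, V(4,3)=152.6239, V(4,4)=299.3314
Node (3,0) S=131.5241: V=(p*·0.0000+(1−p*)·0.0000)/1.09=0.0000; Δ=(0.0000−0.0000)/(165.7204−115.7412)=0.0000; B=V−Δ·S=0.0000
Node (3,1) S=188.3186: V=(p*·50.1614+(1−p*)·0.0000)/1.09=25.4319; Δ=(50.1614−0.0000)/(237.2814−165.7204)=0.7010; B=V−Δ·S=-106.5718
Node (3,2) S=269.6380: V=(p*·152.6239+(1−p*)·50.1614)/1.09=97.9683; Δ=(152.6239−50.1614)/(339.7439−237.2814)=1.0000; B=V−Δ·S=-171.6697
Node (3,3) S=386.0726: V=(p*·299.3314+(1−p*)·152.6239)/1.09=214.4028; Δ=(299.3314−152.6239)/(486.4514−339.7439)=1.0000; B=V−Δ·S=-171.6697
Node (2,0) S=149.4592: V=(p*·25.4319+(1−p*)·0.0000)/1.09=12.8940; Δ=(25.4319−0.0000)/(188.3186−131.5241)=0.4478; B=V−Δ·S=-54.0321
Node (2,1) S=213.9984: V=(p*·97.9683+(1−p*)·25.4319)/1.09=60.1081; Δ=(97.9683−25.4319)/(269.6380−188.3186)=0.8920; B=V−Δ·S=-130.7771
Node (2,2) S=306.4068: V=(p*·214.4028+(1−p*)·97.9683)/1.09=148.9116; Δ=(214.4028−97.9683)/(386.0726−269.6380)=1.0000; B=V−Δ·S=-157.4952
Node (1,0) S=169.8400: V=(p*·60.1081+(1−p*)·12.8940)/1.09=35.7670; Δ=(60.1081−12.8940)/(213.9984−149.4592)=0.7316; B=V−Δ·S=-88.4805
Node (1,1) S=243.1800: V=(p*·148.9116+(1−p*)·60.1081)/1.09=100.1686; Δ=(148.9116−60.1081)/(306.4068−213.9984)=0.9610; B=V−Δ·S=-133.5251
Node (0,0) S=193.0000: V=(p*·100.1686+(1−p*)·35.7670)/1.09=65.4654; Δ=(100.1686−35.7670)/(243.1800−169.8400)=0.8781; B=V−Δ·S=-104.0124
Each (Δ,B) replicates both successor values, so the strategy is self-financing and V0 is arbitrage-free.

(0,0): Delta=0.8781 Bond=-104.0124
(1,0): Delta=0.7316 Bond=-88.4805
(1,1): Delta=0.9610 Bond=-133.5251
(2,0): Delta=0.4478 Bond=-54.0321
(2,1): Delta=0.8920 Bond=-130.7771
(2,2): Delta=1.0000 Bond=-157.4952
(3,0): Delta=0.0000 Bond=0.0000
(3,1): Delta=0.7010 Bond=-106.5718
(3,2): Delta=1.0000 Bond=-171.6697
(3,3): Delta=1.0000 Bond=-171.6697
V0=65.4654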